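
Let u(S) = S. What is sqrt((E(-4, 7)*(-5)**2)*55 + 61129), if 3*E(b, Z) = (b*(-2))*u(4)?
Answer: sqrt(682161)/3 ≈ 275.31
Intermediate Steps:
E(b, Z) = -8*b/3 (E(b, Z) = ((b*(-2))*4)/3 = (-2*b*4)/3 = (-8*b)/3 = -8*b/3)
sqrt((E(-4, 7)*(-5)**2)*55 + 61129) = sqrt((-8/3*(-4)*(-5)**2)*55 + 61129) = sqrt(((32/3)*25)*55 + 61129) = sqrt((800/3)*55 + 61129) = sqrt(44000/3 + 61129) = sqrt(227387/3) = sqrt(682161)/3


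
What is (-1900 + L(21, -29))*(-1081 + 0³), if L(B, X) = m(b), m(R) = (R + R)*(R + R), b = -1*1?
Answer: 2049576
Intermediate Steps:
b = -1
m(R) = 4*R² (m(R) = (2*R)*(2*R) = 4*R²)
L(B, X) = 4 (L(B, X) = 4*(-1)² = 4*1 = 4)
(-1900 + L(21, -29))*(-1081 + 0³) = (-1900 + 4)*(-1081 + 0³) = -1896*(-1081 + 0) = -1896*(-1081) = 2049576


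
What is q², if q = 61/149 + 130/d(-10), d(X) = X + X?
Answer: 3294225/88804 ≈ 37.095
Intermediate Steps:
d(X) = 2*X
q = -1815/298 (q = 61/149 + 130/((2*(-10))) = 61*(1/149) + 130/(-20) = 61/149 + 130*(-1/20) = 61/149 - 13/2 = -1815/298 ≈ -6.0906)
q² = (-1815/298)² = 3294225/88804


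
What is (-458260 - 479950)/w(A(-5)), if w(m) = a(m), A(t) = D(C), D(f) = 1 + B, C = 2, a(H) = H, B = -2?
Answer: 938210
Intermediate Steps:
D(f) = -1 (D(f) = 1 - 2 = -1)
A(t) = -1
w(m) = m
(-458260 - 479950)/w(A(-5)) = (-458260 - 479950)/(-1) = -938210*(-1) = 938210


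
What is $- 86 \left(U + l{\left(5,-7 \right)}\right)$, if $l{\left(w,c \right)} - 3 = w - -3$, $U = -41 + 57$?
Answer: $-2322$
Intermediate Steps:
$U = 16$
$l{\left(w,c \right)} = 6 + w$ ($l{\left(w,c \right)} = 3 + \left(w - -3\right) = 3 + \left(w + 3\right) = 3 + \left(3 + w\right) = 6 + w$)
$- 86 \left(U + l{\left(5,-7 \right)}\right) = - 86 \left(16 + \left(6 + 5\right)\right) = - 86 \left(16 + 11\right) = \left(-86\right) 27 = -2322$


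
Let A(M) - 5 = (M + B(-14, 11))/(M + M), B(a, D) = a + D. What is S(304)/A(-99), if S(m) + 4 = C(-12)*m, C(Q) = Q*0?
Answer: -66/91 ≈ -0.72528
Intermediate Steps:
C(Q) = 0
S(m) = -4 (S(m) = -4 + 0*m = -4 + 0 = -4)
B(a, D) = D + a
A(M) = 5 + (-3 + M)/(2*M) (A(M) = 5 + (M + (11 - 14))/(M + M) = 5 + (M - 3)/((2*M)) = 5 + (-3 + M)*(1/(2*M)) = 5 + (-3 + M)/(2*M))
S(304)/A(-99) = -4*(-198/(-3 + 11*(-99))) = -4*(-198/(-3 - 1089)) = -4/((½)*(-1/99)*(-1092)) = -4/182/33 = -4*33/182 = -66/91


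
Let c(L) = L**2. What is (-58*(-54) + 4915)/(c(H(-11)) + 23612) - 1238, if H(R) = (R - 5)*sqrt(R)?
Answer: -25737401/20796 ≈ -1237.6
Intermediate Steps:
H(R) = sqrt(R)*(-5 + R) (H(R) = (-5 + R)*sqrt(R) = sqrt(R)*(-5 + R))
(-58*(-54) + 4915)/(c(H(-11)) + 23612) - 1238 = (-58*(-54) + 4915)/((sqrt(-11)*(-5 - 11))**2 + 23612) - 1238 = (3132 + 4915)/(((I*sqrt(11))*(-16))**2 + 23612) - 1238 = 8047/((-16*I*sqrt(11))**2 + 23612) - 1238 = 8047/(-2816 + 23612) - 1238 = 8047/20796 - 1238 = -25737401/20796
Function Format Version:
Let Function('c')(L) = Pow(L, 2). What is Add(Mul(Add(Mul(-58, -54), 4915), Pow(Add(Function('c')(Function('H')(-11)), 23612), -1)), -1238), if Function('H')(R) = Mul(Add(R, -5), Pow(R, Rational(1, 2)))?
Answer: Rational(-25737401, 20796) ≈ -1237.6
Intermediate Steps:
Function('H')(R) = Mul(Pow(R, Rational(1, 2)), Add(-5, R)) (Function('H')(R) = Mul(Add(-5, R), Pow(R, Rational(1, 2))) = Mul(Pow(R, Rational(1, 2)), Add(-5, R)))
Add(Mul(Add(Mul(-58, -54), 4915), Pow(Add(Function('c')(Function('H')(-11)), 23612), -1)), -1238) = Add(Mul(Add(Mul(-58, -54), 4915), Pow(Add(Pow(Mul(Pow(-11, Rational(1, 2)), Add(-5, -11)), 2), 23612), -1)), -1238) = Add(Mul(Add(3132, 4915), Pow(Add(Pow(Mul(Mul(I, Pow(11, Rational(1, 2))), -16), 2), 23612), -1)), -1238) = Add(Mul(8047, Pow(Add(Pow(Mul(-16, I, Pow(11, Rational(1, 2))), 2), 23612), -1)), -1238) = Add(Mul(8047, Pow(Add(-2816, 23612), -1)), -1238) = Add(Mul(8047, Pow(20796, -1)), -1238) = Add(Mul(8047, Rational(1, 20796)), -1238) = Add(Rational(8047, 20796), -1238) = Rational(-25737401, 20796)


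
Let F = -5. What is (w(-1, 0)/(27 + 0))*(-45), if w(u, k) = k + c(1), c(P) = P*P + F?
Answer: 20/3 ≈ 6.6667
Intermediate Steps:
c(P) = -5 + P² (c(P) = P*P - 5 = P² - 5 = -5 + P²)
w(u, k) = -4 + k (w(u, k) = k + (-5 + 1²) = k + (-5 + 1) = k - 4 = -4 + k)
(w(-1, 0)/(27 + 0))*(-45) = ((-4 + 0)/(27 + 0))*(-45) = -4/27*(-45) = 20/3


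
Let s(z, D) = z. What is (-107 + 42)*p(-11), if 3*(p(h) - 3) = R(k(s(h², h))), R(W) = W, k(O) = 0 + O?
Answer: -8450/3 ≈ -2816.7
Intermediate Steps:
k(O) = O
p(h) = 3 + h²/3
(-107 + 42)*p(-11) = (-107 + 42)*(3 + (⅓)*(-11)²) = -65*(3 + (⅓)*121) = -65*(3 + 121/3) = -65*130/3 = -8450/3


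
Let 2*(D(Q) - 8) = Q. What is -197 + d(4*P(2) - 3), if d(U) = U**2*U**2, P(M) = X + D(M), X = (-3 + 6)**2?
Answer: 22666924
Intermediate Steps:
D(Q) = 8 + Q/2
X = 9 (X = 3**2 = 9)
P(M) = 17 + M/2 (P(M) = 9 + (8 + M/2) = 17 + M/2)
d(U) = U**4
-197 + d(4*P(2) - 3) = -197 + (4*(17 + (1/2)*2) - 3)**4 = -197 + (4*(17 + 1) - 3)**4 = -197 + (4*18 - 3)**4 = -197 + (72 - 3)**4 = -197 + 69**4 = -197 + 22667121 = 22666924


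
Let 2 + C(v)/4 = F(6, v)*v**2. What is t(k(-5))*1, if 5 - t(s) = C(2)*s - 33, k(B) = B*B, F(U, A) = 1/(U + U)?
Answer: 614/3 ≈ 204.67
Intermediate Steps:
F(U, A) = 1/(2*U)
C(v) = -8 + v**2/3 (C(v) = -8 + 4*(((1/2)/6)*v**2) = -8 + 4*(((1/2)*(1/6))*v**2) = -8 + 4*(v**2/12) = -8 + v**2/3)
k(B) = B**2
t(s) = 38 + 20*s/3 (t(s) = 5 - ((-8 + (1/3)*2**2)*s - 33) = 5 - ((-8 + (1/3)*4)*s - 33) = 5 - ((-8 + 4/3)*s - 33) = 5 - (-20*s/3 - 33) = 5 - (-33 - 20*s/3) = 5 + (33 + 20*s/3) = 38 + 20*s/3)
t(k(-5))*1 = (38 + (20/3)*(-5)**2)*1 = (38 + (20/3)*25)*1 = (38 + 500/3)*1 = (614/3)*1 = 614/3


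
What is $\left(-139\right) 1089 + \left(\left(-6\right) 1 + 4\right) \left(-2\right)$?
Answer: $-151367$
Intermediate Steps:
$\left(-139\right) 1089 + \left(\left(-6\right) 1 + 4\right) \left(-2\right) = -151371 + \left(-6 + 4\right) \left(-2\right) = -151371 - -4 = -151371 + 4 = -151367$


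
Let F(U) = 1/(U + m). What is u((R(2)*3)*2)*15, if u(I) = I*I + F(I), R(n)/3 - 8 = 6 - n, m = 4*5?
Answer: 165162255/236 ≈ 6.9984e+5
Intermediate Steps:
m = 20
R(n) = 42 - 3*n (R(n) = 24 + 3*(6 - n) = 24 + (18 - 3*n) = 42 - 3*n)
F(U) = 1/(20 + U) (F(U) = 1/(U + 20) = 1/(20 + U))
u(I) = I² + 1/(20 + I) (u(I) = I*I + 1/(20 + I) = I² + 1/(20 + I))
u((R(2)*3)*2)*15 = ((1 + (((42 - 3*2)*3)*2)²*(20 + ((42 - 3*2)*3)*2))/(20 + ((42 - 3*2)*3)*2))*15 = ((1 + (((42 - 6)*3)*2)²*(20 + ((42 - 6)*3)*2))/(20 + ((42 - 6)*3)*2))*15 = ((1 + ((36*3)*2)²*(20 + (36*3)*2))/(20 + (36*3)*2))*15 = ((1 + (108*2)²*(20 + 108*2))/(20 + 108*2))*15 = ((1 + 216²*(20 + 216))/(20 + 216))*15 = ((1 + 46656*236)/236)*15 = ((1 + 11010816)/236)*15 = ((1/236)*11010817)*15 = (11010817/236)*15 = 165162255/236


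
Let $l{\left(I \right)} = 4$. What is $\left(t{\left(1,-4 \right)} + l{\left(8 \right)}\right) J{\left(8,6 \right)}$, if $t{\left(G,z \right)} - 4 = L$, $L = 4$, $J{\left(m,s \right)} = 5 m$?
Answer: $480$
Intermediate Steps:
$t{\left(G,z \right)} = 8$ ($t{\left(G,z \right)} = 4 + 4 = 8$)
$\left(t{\left(1,-4 \right)} + l{\left(8 \right)}\right) J{\left(8,6 \right)} = \left(8 + 4\right) 5 \cdot 8 = 12 \cdot 40 = 480$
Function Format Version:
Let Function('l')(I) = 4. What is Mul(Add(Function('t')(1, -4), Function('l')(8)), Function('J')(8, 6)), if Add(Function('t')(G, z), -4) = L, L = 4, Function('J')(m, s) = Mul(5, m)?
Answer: 480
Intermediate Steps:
Function('t')(G, z) = 8 (Function('t')(G, z) = Add(4, 4) = 8)
Mul(Add(Function('t')(1, -4), Function('l')(8)), Function('J')(8, 6)) = Mul(Add(8, 4), Mul(5, 8)) = Mul(12, 40) = 480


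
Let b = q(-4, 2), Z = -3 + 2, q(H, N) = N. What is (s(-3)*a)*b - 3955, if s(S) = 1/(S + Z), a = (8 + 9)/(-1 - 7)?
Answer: -63263/16 ≈ -3953.9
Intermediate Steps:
Z = -1
b = 2
a = -17/8 (a = 17/(-8) = 17*(-⅛) = -17/8 ≈ -2.1250)
s(S) = 1/(-1 + S) (s(S) = 1/(S - 1) = 1/(-1 + S))
(s(-3)*a)*b - 3955 = (-17/8/(-1 - 3))*2 - 3955 = (-17/8/(-4))*2 - 3955 = -¼*(-17/8)*2 - 3955 = (17/32)*2 - 3955 = 17/16 - 3955 = -63263/16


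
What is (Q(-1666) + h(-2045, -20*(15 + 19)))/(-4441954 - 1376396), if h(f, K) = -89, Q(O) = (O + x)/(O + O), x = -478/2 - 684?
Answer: 3721/245401800 ≈ 1.5163e-5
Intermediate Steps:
x = -923 (x = -478*1/2 - 684 = -239 - 684 = -923)
Q(O) = (-923 + O)/(2*O) (Q(O) = (O - 923)/(O + O) = (-923 + O)/((2*O)) = (-923 + O)*(1/(2*O)) = (-923 + O)/(2*O))
(Q(-1666) + h(-2045, -20*(15 + 19)))/(-4441954 - 1376396) = ((1/2)*(-923 - 1666)/(-1666) - 89)/(-4441954 - 1376396) = ((1/2)*(-1/1666)*(-2589) - 89)/(-5818350) = (2589/3332 - 89)*(-1/5818350) = -293959/3332*(-1/5818350) = 3721/245401800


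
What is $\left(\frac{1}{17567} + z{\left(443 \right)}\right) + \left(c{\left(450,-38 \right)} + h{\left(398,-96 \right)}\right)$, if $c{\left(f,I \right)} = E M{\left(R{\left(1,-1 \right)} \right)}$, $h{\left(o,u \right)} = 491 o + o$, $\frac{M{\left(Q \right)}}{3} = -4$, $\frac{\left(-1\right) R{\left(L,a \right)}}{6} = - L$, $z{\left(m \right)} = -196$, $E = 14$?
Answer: $\frac{3433505285}{17567} \approx 1.9545 \cdot 10^{5}$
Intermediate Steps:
$R{\left(L,a \right)} = 6 L$ ($R{\left(L,a \right)} = - 6 \left(- L\right) = 6 L$)
$M{\left(Q \right)} = -12$ ($M{\left(Q \right)} = 3 \left(-4\right) = -12$)
$h{\left(o,u \right)} = 492 o$
$c{\left(f,I \right)} = -168$ ($c{\left(f,I \right)} = 14 \left(-12\right) = -168$)
$\left(\frac{1}{17567} + z{\left(443 \right)}\right) + \left(c{\left(450,-38 \right)} + h{\left(398,-96 \right)}\right) = \left(\frac{1}{17567} - 196\right) + \left(-168 + 492 \cdot 398\right) = \left(\frac{1}{17567} - 196\right) + \left(-168 + 195816\right) = - \frac{3443131}{17567} + 195648 = \frac{3433505285}{17567}$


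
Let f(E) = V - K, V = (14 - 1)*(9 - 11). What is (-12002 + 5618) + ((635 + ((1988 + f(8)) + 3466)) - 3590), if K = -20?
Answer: -3891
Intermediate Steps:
V = -26 (V = 13*(-2) = -26)
f(E) = -6 (f(E) = -26 - 1*(-20) = -26 + 20 = -6)
(-12002 + 5618) + ((635 + ((1988 + f(8)) + 3466)) - 3590) = (-12002 + 5618) + ((635 + ((1988 - 6) + 3466)) - 3590) = -6384 + ((635 + (1982 + 3466)) - 3590) = -6384 + ((635 + 5448) - 3590) = -6384 + (6083 - 3590) = -6384 + 2493 = -3891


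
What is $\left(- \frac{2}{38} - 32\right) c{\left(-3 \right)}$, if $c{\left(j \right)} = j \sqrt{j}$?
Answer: $\frac{1827 i \sqrt{3}}{19} \approx 166.55 i$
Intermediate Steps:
$c{\left(j \right)} = j^{\frac{3}{2}}$
$\left(- \frac{2}{38} - 32\right) c{\left(-3 \right)} = \left(- \frac{2}{38} - 32\right) \left(-3\right)^{\frac{3}{2}} = \left(\left(-2\right) \frac{1}{38} - 32\right) \left(- 3 i \sqrt{3}\right) = \left(- \frac{1}{19} - 32\right) \left(- 3 i \sqrt{3}\right) = - \frac{609 \left(- 3 i \sqrt{3}\right)}{19} = \frac{1827 i \sqrt{3}}{19}$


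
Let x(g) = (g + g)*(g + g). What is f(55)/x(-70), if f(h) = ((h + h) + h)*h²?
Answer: 19965/784 ≈ 25.466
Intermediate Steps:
x(g) = 4*g² (x(g) = (2*g)*(2*g) = 4*g²)
f(h) = 3*h³ (f(h) = (2*h + h)*h² = (3*h)*h² = 3*h³)
f(55)/x(-70) = (3*55³)/((4*(-70)²)) = (3*166375)/((4*4900)) = 499125/19600 = 499125*(1/19600) = 19965/784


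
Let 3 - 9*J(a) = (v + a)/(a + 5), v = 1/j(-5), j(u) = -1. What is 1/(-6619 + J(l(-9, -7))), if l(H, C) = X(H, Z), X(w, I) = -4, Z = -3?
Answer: -9/59563 ≈ -0.00015110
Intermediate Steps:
l(H, C) = -4
v = -1 (v = 1/(-1) = -1)
J(a) = ⅓ - (-1 + a)/(9*(5 + a)) (J(a) = ⅓ - (-1 + a)/(9*(a + 5)) = ⅓ - (-1 + a)/(9*(5 + a)))
1/(-6619 + J(l(-9, -7))) = 1/(-6619 + 2*(8 - 4)/(9*(5 - 4))) = 1/(-6619 + (2/9)*4/1) = 1/(-6619 + (2/9)*1*4) = 1/(-6619 + 8/9) = 1/(-59563/9) = -9/59563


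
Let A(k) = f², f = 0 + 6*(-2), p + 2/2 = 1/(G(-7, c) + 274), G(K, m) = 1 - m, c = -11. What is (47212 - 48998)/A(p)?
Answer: -893/72 ≈ -12.403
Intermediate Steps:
p = -285/286 (p = -1 + 1/((1 - 1*(-11)) + 274) = -1 + 1/((1 + 11) + 274) = -1 + 1/(12 + 274) = -1 + 1/286 = -285/286 ≈ -0.99650)
f = -12 (f = 0 - 12 = -12)
A(k) = 144 (A(k) = (-12)² = 144)
(47212 - 48998)/A(p) = (47212 - 48998)/144 = -1786*1/144 = -893/72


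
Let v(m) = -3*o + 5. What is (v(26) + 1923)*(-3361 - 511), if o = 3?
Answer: -7430368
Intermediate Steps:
v(m) = -4 (v(m) = -3*3 + 5 = -9 + 5 = -4)
(v(26) + 1923)*(-3361 - 511) = (-4 + 1923)*(-3361 - 511) = 1919*(-3872) = -7430368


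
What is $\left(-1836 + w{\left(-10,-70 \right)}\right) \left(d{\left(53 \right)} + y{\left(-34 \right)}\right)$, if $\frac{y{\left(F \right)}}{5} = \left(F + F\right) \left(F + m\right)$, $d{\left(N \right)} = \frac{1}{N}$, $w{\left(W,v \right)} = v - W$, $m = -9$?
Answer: $- \frac{1469136456}{53} \approx -2.772 \cdot 10^{7}$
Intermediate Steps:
$y{\left(F \right)} = 10 F \left(-9 + F\right)$ ($y{\left(F \right)} = 5 \left(F + F\right) \left(F - 9\right) = 5 \cdot 2 F \left(-9 + F\right) = 10 F \left(-9 + F\right)$)
$\left(-1836 + w{\left(-10,-70 \right)}\right) \left(d{\left(53 \right)} + y{\left(-34 \right)}\right) = \left(-1836 - 60\right) \left(\frac{1}{53} + 10 \left(-34\right) \left(-9 - 34\right)\right) = \left(-1836 + \left(-70 + 10\right)\right) \left(\frac{1}{53} + 10 \left(-34\right) \left(-43\right)\right) = \left(-1836 - 60\right) \left(\frac{1}{53} + 14620\right) = \left(-1896\right) \frac{774861}{53} = - \frac{1469136456}{53}$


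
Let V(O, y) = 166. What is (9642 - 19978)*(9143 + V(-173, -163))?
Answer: -96217824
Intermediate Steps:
(9642 - 19978)*(9143 + V(-173, -163)) = (9642 - 19978)*(9143 + 166) = -10336*9309 = -96217824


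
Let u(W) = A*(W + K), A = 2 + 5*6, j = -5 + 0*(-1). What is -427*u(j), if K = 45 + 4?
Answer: -601216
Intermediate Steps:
j = -5 (j = -5 + 0 = -5)
A = 32 (A = 2 + 30 = 32)
K = 49
u(W) = 1568 + 32*W (u(W) = 32*(W + 49) = 32*(49 + W) = 1568 + 32*W)
-427*u(j) = -427*(1568 + 32*(-5)) = -427*(1568 - 160) = -427*1408 = -601216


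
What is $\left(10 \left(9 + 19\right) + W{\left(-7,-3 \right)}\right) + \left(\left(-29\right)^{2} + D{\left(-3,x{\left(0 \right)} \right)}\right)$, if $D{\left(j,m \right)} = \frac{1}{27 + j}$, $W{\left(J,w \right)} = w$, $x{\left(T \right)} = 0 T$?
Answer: $\frac{26833}{24} \approx 1118.0$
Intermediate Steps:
$x{\left(T \right)} = 0$
$\left(10 \left(9 + 19\right) + W{\left(-7,-3 \right)}\right) + \left(\left(-29\right)^{2} + D{\left(-3,x{\left(0 \right)} \right)}\right) = \left(10 \left(9 + 19\right) - 3\right) + \left(\left(-29\right)^{2} + \frac{1}{27 - 3}\right) = \left(10 \cdot 28 - 3\right) + \left(841 + \frac{1}{24}\right) = \left(280 - 3\right) + \left(841 + \frac{1}{24}\right) = 277 + \frac{20185}{24} = \frac{26833}{24}$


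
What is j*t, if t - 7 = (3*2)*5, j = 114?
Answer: 4218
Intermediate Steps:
t = 37 (t = 7 + (3*2)*5 = 7 + 6*5 = 7 + 30 = 37)
j*t = 114*37 = 4218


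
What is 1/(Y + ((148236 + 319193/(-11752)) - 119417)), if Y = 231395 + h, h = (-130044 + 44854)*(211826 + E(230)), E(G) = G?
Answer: -11752/212297417405545 ≈ -5.5356e-11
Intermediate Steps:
h = -18065050640 (h = (-130044 + 44854)*(211826 + 230) = -85190*212056 = -18065050640)
Y = -18064819245 (Y = 231395 - 18065050640 = -18064819245)
1/(Y + ((148236 + 319193/(-11752)) - 119417)) = 1/(-18064819245 + ((148236 + 319193/(-11752)) - 119417)) = 1/(-18064819245 + ((148236 + 319193*(-1/11752)) - 119417)) = 1/(-18064819245 + ((148236 - 319193/11752) - 119417)) = 1/(-18064819245 + (1741750279/11752 - 119417)) = 1/(-18064819245 + 338361695/11752) = 1/(-212297417405545/11752) = -11752/212297417405545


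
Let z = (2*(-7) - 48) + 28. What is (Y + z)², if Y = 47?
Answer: 169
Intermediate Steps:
z = -34 (z = (-14 - 48) + 28 = -62 + 28 = -34)
(Y + z)² = (47 - 34)² = 13² = 169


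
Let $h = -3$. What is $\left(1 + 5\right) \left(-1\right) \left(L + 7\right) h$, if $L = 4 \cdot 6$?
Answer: $558$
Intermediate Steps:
$L = 24$
$\left(1 + 5\right) \left(-1\right) \left(L + 7\right) h = \left(1 + 5\right) \left(-1\right) \left(24 + 7\right) \left(-3\right) = 6 \left(-1\right) 31 \left(-3\right) = \left(-6\right) \left(-93\right) = 558$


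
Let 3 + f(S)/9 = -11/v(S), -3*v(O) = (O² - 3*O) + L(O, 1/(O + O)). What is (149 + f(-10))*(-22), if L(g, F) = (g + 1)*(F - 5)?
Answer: -78916/29 ≈ -2721.2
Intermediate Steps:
L(g, F) = (1 + g)*(-5 + F)
v(O) = 3/2 - O²/3 - 1/(6*O) + 8*O/3 (v(O) = -((O² - 3*O) + (-5 + 1/(O + O) - 5*O + O/(O + O)))/3 = -((O² - 3*O) + (-5 + 1/(2*O) - 5*O + O/((2*O))))/3 = -((O² - 3*O) + (-5 + 1/(2*O) - 5*O + (1/(2*O))*O))/3 = -((O² - 3*O) + (-5 + 1/(2*O) - 5*O + ½))/3 = -((O² - 3*O) + (-9/2 + 1/(2*O) - 5*O))/3 = -(-9/2 + O² + 1/(2*O) - 8*O)/3 = 3/2 - O²/3 - 1/(6*O) + 8*O/3)
f(S) = -27 - 594*S/(-1 - 2*S³ + 9*S + 16*S²) (f(S) = -27 + 9*(-11*6*S/(-1 - 2*S³ + 9*S + 16*S²)) = -27 + 9*(-66*S/(-1 - 2*S³ + 9*S + 16*S²)) = -27 - 594*S/(-1 - 2*S³ + 9*S + 16*S²))
(149 + f(-10))*(-22) = (149 + 27*(-1 - 2*(-10)³ + 16*(-10)² + 31*(-10))/(1 - 16*(-10)² - 9*(-10) + 2*(-10)³))*(-22) = (149 + 27*(-1 - 2*(-1000) + 16*100 - 310)/(1 - 16*100 + 90 + 2*(-1000)))*(-22) = (149 + 27*(-1 + 2000 + 1600 - 310)/(1 - 1600 + 90 - 2000))*(-22) = (149 + 27*3289/(-3509))*(-22) = (149 + 27*(-1/3509)*3289)*(-22) = (149 - 8073/319)*(-22) = (39458/319)*(-22) = -78916/29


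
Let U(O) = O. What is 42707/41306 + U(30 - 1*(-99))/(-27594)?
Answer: 97760707/94983147 ≈ 1.0292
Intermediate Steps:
42707/41306 + U(30 - 1*(-99))/(-27594) = 42707/41306 + (30 - 1*(-99))/(-27594) = 42707*(1/41306) + (30 + 99)*(-1/27594) = 42707/41306 + 129*(-1/27594) = 42707/41306 - 43/9198 = 97760707/94983147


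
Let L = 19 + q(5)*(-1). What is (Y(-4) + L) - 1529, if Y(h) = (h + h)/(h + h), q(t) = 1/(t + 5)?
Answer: -15091/10 ≈ -1509.1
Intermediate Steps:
q(t) = 1/(5 + t)
Y(h) = 1 (Y(h) = (2*h)/((2*h)) = (2*h)*(1/(2*h)) = 1)
L = 189/10 (L = 19 - 1/(5 + 5) = 19 - 1/10 = 19 + (⅒)*(-1) = 19 - ⅒ = 189/10 ≈ 18.900)
(Y(-4) + L) - 1529 = (1 + 189/10) - 1529 = 199/10 - 1529 = -15091/10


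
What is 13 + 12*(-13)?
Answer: -143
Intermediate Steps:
13 + 12*(-13) = 13 - 156 = -143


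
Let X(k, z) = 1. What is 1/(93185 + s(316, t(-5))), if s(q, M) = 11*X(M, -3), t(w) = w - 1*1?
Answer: 1/93196 ≈ 1.0730e-5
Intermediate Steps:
t(w) = -1 + w (t(w) = w - 1 = -1 + w)
s(q, M) = 11 (s(q, M) = 11*1 = 11)
1/(93185 + s(316, t(-5))) = 1/(93185 + 11) = 1/93196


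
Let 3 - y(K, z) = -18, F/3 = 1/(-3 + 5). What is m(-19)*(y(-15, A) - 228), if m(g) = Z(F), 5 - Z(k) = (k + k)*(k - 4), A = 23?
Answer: -5175/2 ≈ -2587.5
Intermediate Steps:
F = 3/2 (F = 3/(-3 + 5) = 3/2 ≈ 1.5000)
y(K, z) = 21 (y(K, z) = 3 - 1*(-18) = 3 + 18 = 21)
Z(k) = 5 - 2*k*(-4 + k) (Z(k) = 5 - (k + k)*(k - 4) = 5 - 2*k*(-4 + k))
m(g) = 25/2 (m(g) = 5 - 2*(3/2)² + 8*(3/2) = 5 - 2*9/4 + 12 = 5 - 9/2 + 12 = 25/2)
m(-19)*(y(-15, A) - 228) = 25*(21 - 228)/2 = (25/2)*(-207) = -5175/2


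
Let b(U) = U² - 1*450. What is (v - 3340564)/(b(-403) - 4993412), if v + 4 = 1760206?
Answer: 1580362/4831453 ≈ 0.32710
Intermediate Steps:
v = 1760202 (v = -4 + 1760206 = 1760202)
b(U) = -450 + U² (b(U) = U² - 450 = -450 + U²)
(v - 3340564)/(b(-403) - 4993412) = (1760202 - 3340564)/((-450 + (-403)²) - 4993412) = -1580362/((-450 + 162409) - 4993412) = -1580362/(161959 - 4993412) = -1580362/(-4831453) = -1580362*(-1/4831453) = 1580362/4831453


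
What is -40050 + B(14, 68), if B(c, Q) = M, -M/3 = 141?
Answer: -40473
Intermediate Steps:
M = -423 (M = -3*141 = -423)
B(c, Q) = -423
-40050 + B(14, 68) = -40050 - 423 = -40473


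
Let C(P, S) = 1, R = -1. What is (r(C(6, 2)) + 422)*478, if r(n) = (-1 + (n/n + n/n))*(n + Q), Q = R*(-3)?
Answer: 203628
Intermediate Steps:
Q = 3 (Q = -1*(-3) = 3)
r(n) = 3 + n (r(n) = (-1 + (n/n + n/n))*(n + 3) = (-1 + (1 + 1))*(3 + n) = (-1 + 2)*(3 + n) = 1*(3 + n) = 3 + n)
(r(C(6, 2)) + 422)*478 = ((3 + 1) + 422)*478 = (4 + 422)*478 = 426*478 = 203628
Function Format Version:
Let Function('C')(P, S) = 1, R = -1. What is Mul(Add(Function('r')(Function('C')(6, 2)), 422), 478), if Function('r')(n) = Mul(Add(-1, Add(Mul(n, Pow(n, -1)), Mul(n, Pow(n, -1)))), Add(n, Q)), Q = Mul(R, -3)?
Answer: 203628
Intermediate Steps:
Q = 3 (Q = Mul(-1, -3) = 3)
Function('r')(n) = Add(3, n) (Function('r')(n) = Mul(Add(-1, Add(Mul(n, Pow(n, -1)), Mul(n, Pow(n, -1)))), Add(n, 3)) = Mul(Add(-1, Add(1, 1)), Add(3, n)) = Mul(Add(-1, 2), Add(3, n)) = Mul(1, Add(3, n)) = Add(3, n))
Mul(Add(Function('r')(Function('C')(6, 2)), 422), 478) = Mul(Add(Add(3, 1), 422), 478) = Mul(Add(4, 422), 478) = Mul(426, 478) = 203628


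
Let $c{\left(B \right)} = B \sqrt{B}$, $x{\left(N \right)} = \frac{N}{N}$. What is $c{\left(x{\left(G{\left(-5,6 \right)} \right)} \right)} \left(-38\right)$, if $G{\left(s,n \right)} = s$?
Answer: $-38$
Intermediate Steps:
$x{\left(N \right)} = 1$
$c{\left(B \right)} = B^{\frac{3}{2}}$
$c{\left(x{\left(G{\left(-5,6 \right)} \right)} \right)} \left(-38\right) = 1^{\frac{3}{2}} \left(-38\right) = 1 \left(-38\right) = -38$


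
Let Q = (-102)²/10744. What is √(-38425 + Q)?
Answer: I*√959217526/158 ≈ 196.02*I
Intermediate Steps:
Q = 153/158 (Q = 10404*(1/10744) = 153/158 ≈ 0.96835)
√(-38425 + Q) = √(-38425 + 153/158) = √(-6070997/158) = I*√959217526/158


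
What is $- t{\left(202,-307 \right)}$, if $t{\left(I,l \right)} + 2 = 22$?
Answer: $-20$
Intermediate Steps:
$t{\left(I,l \right)} = 20$ ($t{\left(I,l \right)} = -2 + 22 = 20$)
$- t{\left(202,-307 \right)} = \left(-1\right) 20 = -20$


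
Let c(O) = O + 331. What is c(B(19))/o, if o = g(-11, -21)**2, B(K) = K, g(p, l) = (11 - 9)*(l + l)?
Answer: 25/504 ≈ 0.049603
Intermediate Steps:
g(p, l) = 4*l (g(p, l) = 2*(2*l) = 4*l)
c(O) = 331 + O
o = 7056 (o = (4*(-21))**2 = (-84)**2 = 7056)
c(B(19))/o = (331 + 19)/7056 = 350*(1/7056) = 25/504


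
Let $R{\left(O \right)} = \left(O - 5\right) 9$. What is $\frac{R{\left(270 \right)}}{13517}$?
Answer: $\frac{2385}{13517} \approx 0.17644$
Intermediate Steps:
$R{\left(O \right)} = -45 + 9 O$ ($R{\left(O \right)} = \left(-5 + O\right) 9 = -45 + 9 O$)
$\frac{R{\left(270 \right)}}{13517} = \frac{-45 + 9 \cdot 270}{13517} = \left(-45 + 2430\right) \frac{1}{13517} = 2385 \cdot \frac{1}{13517} = \frac{2385}{13517}$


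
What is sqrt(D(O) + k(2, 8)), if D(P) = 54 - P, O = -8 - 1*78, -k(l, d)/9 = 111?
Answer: I*sqrt(859) ≈ 29.309*I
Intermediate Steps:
k(l, d) = -999 (k(l, d) = -9*111 = -999)
O = -86 (O = -8 - 78 = -86)
sqrt(D(O) + k(2, 8)) = sqrt((54 - 1*(-86)) - 999) = sqrt((54 + 86) - 999) = sqrt(140 - 999) = sqrt(-859) = I*sqrt(859)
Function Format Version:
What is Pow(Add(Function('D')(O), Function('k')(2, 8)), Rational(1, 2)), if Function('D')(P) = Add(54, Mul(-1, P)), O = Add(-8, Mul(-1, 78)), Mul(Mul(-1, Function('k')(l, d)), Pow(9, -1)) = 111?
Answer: Mul(I, Pow(859, Rational(1, 2))) ≈ Mul(29.309, I)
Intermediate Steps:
Function('k')(l, d) = -999 (Function('k')(l, d) = Mul(-9, 111) = -999)
O = -86 (O = Add(-8, -78) = -86)
Pow(Add(Function('D')(O), Function('k')(2, 8)), Rational(1, 2)) = Pow(Add(Add(54, Mul(-1, -86)), -999), Rational(1, 2)) = Pow(Add(Add(54, 86), -999), Rational(1, 2)) = Pow(Add(140, -999), Rational(1, 2)) = Pow(-859, Rational(1, 2)) = Mul(I, Pow(859, Rational(1, 2)))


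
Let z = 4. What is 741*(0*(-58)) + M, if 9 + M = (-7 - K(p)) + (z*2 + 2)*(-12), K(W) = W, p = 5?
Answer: -141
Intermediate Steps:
M = -141 (M = -9 + ((-7 - 1*5) + (4*2 + 2)*(-12)) = -9 + ((-7 - 5) + (8 + 2)*(-12)) = -9 + (-12 + 10*(-12)) = -9 + (-12 - 120) = -9 - 132 = -141)
741*(0*(-58)) + M = 741*(0*(-58)) - 141 = 741*0 - 141 = 0 - 141 = -141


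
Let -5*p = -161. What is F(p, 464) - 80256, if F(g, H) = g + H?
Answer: -398799/5 ≈ -79760.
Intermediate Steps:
p = 161/5 (p = -⅕*(-161) = 161/5 ≈ 32.200)
F(g, H) = H + g
F(p, 464) - 80256 = (464 + 161/5) - 80256 = 2481/5 - 80256 = -398799/5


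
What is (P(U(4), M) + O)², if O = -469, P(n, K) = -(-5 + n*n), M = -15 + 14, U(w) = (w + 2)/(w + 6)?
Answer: 134768881/625 ≈ 2.1563e+5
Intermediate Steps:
U(w) = (2 + w)/(6 + w)
M = -1
P(n, K) = 5 - n² (P(n, K) = -(-5 + n²) = 5 - n²)
(P(U(4), M) + O)² = ((5 - ((2 + 4)/(6 + 4))²) - 469)² = ((5 - (6/10)²) - 469)² = ((5 - ((⅒)*6)²) - 469)² = ((5 - (⅗)²) - 469)² = ((5 - 1*9/25) - 469)² = ((5 - 9/25) - 469)² = (116/25 - 469)² = (-11609/25)² = 134768881/625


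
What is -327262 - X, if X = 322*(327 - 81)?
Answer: -406474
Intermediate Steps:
X = 79212 (X = 322*246 = 79212)
-327262 - X = -327262 - 1*79212 = -327262 - 79212 = -406474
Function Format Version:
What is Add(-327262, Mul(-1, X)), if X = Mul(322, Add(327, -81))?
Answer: -406474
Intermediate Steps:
X = 79212 (X = Mul(322, 246) = 79212)
Add(-327262, Mul(-1, X)) = Add(-327262, Mul(-1, 79212)) = Add(-327262, -79212) = -406474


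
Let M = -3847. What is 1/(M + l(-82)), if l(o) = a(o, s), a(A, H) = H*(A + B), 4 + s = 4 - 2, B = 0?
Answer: -1/3683 ≈ -0.00027152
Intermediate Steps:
s = -2 (s = -4 + (4 - 2) = -4 + 2 = -2)
a(A, H) = A*H (a(A, H) = H*(A + 0) = H*A = A*H)
l(o) = -2*o (l(o) = o*(-2) = -2*o)
1/(M + l(-82)) = 1/(-3847 - 2*(-82)) = 1/(-3847 + 164) = 1/(-3683) = -1/3683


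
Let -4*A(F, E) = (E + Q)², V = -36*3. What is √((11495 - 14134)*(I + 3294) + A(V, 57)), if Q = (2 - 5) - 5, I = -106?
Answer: I*√33654929/2 ≈ 2900.6*I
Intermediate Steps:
V = -108
Q = -8 (Q = -3 - 5 = -8)
A(F, E) = -(-8 + E)²/4 (A(F, E) = -(E - 8)²/4 = -(-8 + E)²/4)
√((11495 - 14134)*(I + 3294) + A(V, 57)) = √((11495 - 14134)*(-106 + 3294) - (-8 + 57)²/4) = √(-2639*3188 - ¼*49²) = √(-8413132 - ¼*2401) = √(-8413132 - 2401/4) = √(-33654929/4) = I*√33654929/2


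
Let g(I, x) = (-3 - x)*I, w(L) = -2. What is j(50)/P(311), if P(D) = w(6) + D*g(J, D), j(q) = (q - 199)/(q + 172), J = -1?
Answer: -149/21678744 ≈ -6.8731e-6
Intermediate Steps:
j(q) = (-199 + q)/(172 + q)
g(I, x) = I*(-3 - x)
P(D) = -2 + D*(3 + D) (P(D) = -2 + D*(-1*(-1)*(3 + D)) = -2 + D*(3 + D))
j(50)/P(311) = ((-199 + 50)/(172 + 50))/(-2 + 311*(3 + 311)) = (-149/222)/(-2 + 311*314) = ((1/222)*(-149))/(-2 + 97654) = -149/222/97652 = -149/222*1/97652 = -149/21678744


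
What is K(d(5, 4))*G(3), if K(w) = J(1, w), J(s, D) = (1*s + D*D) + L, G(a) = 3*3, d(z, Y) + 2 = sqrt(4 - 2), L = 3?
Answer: 90 - 36*sqrt(2) ≈ 39.088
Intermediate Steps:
d(z, Y) = -2 + sqrt(2) (d(z, Y) = -2 + sqrt(4 - 2) = -2 + sqrt(2))
G(a) = 9
J(s, D) = 3 + s + D**2 (J(s, D) = (1*s + D*D) + 3 = (s + D**2) + 3 = 3 + s + D**2)
K(w) = 4 + w**2 (K(w) = 3 + 1 + w**2 = 4 + w**2)
K(d(5, 4))*G(3) = (4 + (-2 + sqrt(2))**2)*9 = 36 + 9*(-2 + sqrt(2))**2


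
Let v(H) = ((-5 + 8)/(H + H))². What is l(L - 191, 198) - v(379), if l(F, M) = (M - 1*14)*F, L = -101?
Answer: -30870174601/574564 ≈ -53728.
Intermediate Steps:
v(H) = 9/(4*H²) (v(H) = (3/((2*H)))² = (3*(1/(2*H)))² = (3/(2*H))² = 9/(4*H²))
l(F, M) = F*(-14 + M) (l(F, M) = (M - 14)*F = (-14 + M)*F = F*(-14 + M))
l(L - 191, 198) - v(379) = (-101 - 191)*(-14 + 198) - 9/(4*379²) = -292*184 - 9/(4*143641) = -53728 - 1*9/574564 = -53728 - 9/574564 = -30870174601/574564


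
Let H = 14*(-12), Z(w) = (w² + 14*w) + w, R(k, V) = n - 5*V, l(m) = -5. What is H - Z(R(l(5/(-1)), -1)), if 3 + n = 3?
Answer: -268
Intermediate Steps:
n = 0 (n = -3 + 3 = 0)
R(k, V) = -5*V (R(k, V) = 0 - 5*V = -5*V)
Z(w) = w² + 15*w
H = -168
H - Z(R(l(5/(-1)), -1)) = -168 - (-5*(-1))*(15 - 5*(-1)) = -168 - 5*(15 + 5) = -168 - 5*20 = -168 - 1*100 = -168 - 100 = -268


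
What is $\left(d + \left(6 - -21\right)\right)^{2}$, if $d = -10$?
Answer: $289$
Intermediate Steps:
$\left(d + \left(6 - -21\right)\right)^{2} = \left(-10 + \left(6 - -21\right)\right)^{2} = \left(-10 + \left(6 + 21\right)\right)^{2} = \left(-10 + 27\right)^{2} = 17^{2} = 289$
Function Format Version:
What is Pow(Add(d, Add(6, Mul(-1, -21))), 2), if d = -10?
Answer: 289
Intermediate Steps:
Pow(Add(d, Add(6, Mul(-1, -21))), 2) = Pow(Add(-10, Add(6, Mul(-1, -21))), 2) = Pow(Add(-10, Add(6, 21)), 2) = Pow(Add(-10, 27), 2) = Pow(17, 2) = 289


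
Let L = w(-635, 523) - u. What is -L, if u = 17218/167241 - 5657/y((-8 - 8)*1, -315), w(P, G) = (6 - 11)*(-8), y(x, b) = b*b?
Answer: -221005718429/5531496075 ≈ -39.954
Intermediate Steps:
y(x, b) = b²
w(P, G) = 40 (w(P, G) = -5*(-8) = 40)
u = 254124571/5531496075 (u = 17218/167241 - 5657/((-315)²) = 17218*(1/167241) - 5657/99225 = 17218/167241 - 5657*1/99225 = 17218/167241 - 5657/99225 = 254124571/5531496075 ≈ 0.045941)
L = 221005718429/5531496075 (L = 40 - 1*254124571/5531496075 = 40 - 254124571/5531496075 = 221005718429/5531496075 ≈ 39.954)
-L = -1*221005718429/5531496075 = -221005718429/5531496075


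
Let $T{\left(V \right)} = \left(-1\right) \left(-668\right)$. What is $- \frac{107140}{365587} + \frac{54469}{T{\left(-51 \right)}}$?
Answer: $\frac{19841588783}{244212116} \approx 81.247$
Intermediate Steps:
$T{\left(V \right)} = 668$
$- \frac{107140}{365587} + \frac{54469}{T{\left(-51 \right)}} = - \frac{107140}{365587} + \frac{54469}{668} = \frac{19841588783}{244212116}$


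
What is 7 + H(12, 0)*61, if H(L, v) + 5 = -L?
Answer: -1030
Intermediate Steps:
H(L, v) = -5 - L
7 + H(12, 0)*61 = 7 + (-5 - 1*12)*61 = 7 + (-5 - 12)*61 = 7 - 17*61 = 7 - 1037 = -1030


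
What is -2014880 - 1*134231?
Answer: -2149111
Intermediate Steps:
-2014880 - 1*134231 = -2014880 - 134231 = -2149111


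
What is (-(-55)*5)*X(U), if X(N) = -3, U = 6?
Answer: -825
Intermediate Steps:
(-(-55)*5)*X(U) = -(-55)*5*(-3) = -11*(-25)*(-3) = 275*(-3) = -825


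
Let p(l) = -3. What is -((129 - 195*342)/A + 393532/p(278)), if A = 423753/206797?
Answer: 6304673059/38523 ≈ 1.6366e+5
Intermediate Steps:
A = 423753/206797 (A = 423753*(1/206797) = 423753/206797 ≈ 2.0491)
-((129 - 195*342)/A + 393532/p(278)) = -((129 - 195*342)/(423753/206797) + 393532/(-3)) = -((129 - 66690)*(206797/423753) + 393532*(-1/3)) = -(-66561*206797/423753 - 393532/3) = -(-417109549/12841 - 393532/3) = -1*(-6304673059/38523) = 6304673059/38523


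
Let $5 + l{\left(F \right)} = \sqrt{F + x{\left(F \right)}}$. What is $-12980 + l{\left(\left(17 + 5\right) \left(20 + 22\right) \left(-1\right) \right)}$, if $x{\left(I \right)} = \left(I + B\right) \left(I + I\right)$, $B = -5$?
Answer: $-12985 + 6 \sqrt{47663} \approx -11675.0$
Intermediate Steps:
$x{\left(I \right)} = 2 I \left(-5 + I\right)$ ($x{\left(I \right)} = \left(I - 5\right) \left(I + I\right) = \left(-5 + I\right) 2 I = 2 I \left(-5 + I\right)$)
$l{\left(F \right)} = -5 + \sqrt{F + 2 F \left(-5 + F\right)}$
$-12980 + l{\left(\left(17 + 5\right) \left(20 + 22\right) \left(-1\right) \right)} = -12980 - \left(5 - \sqrt{\left(17 + 5\right) \left(20 + 22\right) \left(-1\right) \left(-9 + 2 \left(17 + 5\right) \left(20 + 22\right) \left(-1\right)\right)}\right) = -12980 - \left(5 - \sqrt{22 \cdot 42 \left(-1\right) \left(-9 + 2 \cdot 22 \cdot 42 \left(-1\right)\right)}\right) = -12980 - \left(5 - \sqrt{924 \left(-1\right) \left(-9 + 2 \cdot 924 \left(-1\right)\right)}\right) = -12980 - \left(5 - \sqrt{- 924 \left(-9 + 2 \left(-924\right)\right)}\right) = -12980 - \left(5 - \sqrt{- 924 \left(-9 - 1848\right)}\right) = -12980 - \left(5 - \sqrt{\left(-924\right) \left(-1857\right)}\right) = -12980 - \left(5 - \sqrt{1715868}\right) = -12980 - \left(5 - 6 \sqrt{47663}\right) = -12985 + 6 \sqrt{47663}$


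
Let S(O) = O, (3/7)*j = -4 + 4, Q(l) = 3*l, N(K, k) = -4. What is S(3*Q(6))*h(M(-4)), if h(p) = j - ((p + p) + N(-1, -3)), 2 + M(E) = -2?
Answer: 648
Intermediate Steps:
j = 0 (j = 7*(-4 + 4)/3 = (7/3)*0 = 0)
M(E) = -4 (M(E) = -2 - 2 = -4)
h(p) = 4 - 2*p (h(p) = 0 - ((p + p) - 4) = 0 - (2*p - 4) = 0 - (-4 + 2*p) = 0 + (4 - 2*p) = 4 - 2*p)
S(3*Q(6))*h(M(-4)) = (3*(3*6))*(4 - 2*(-4)) = (3*18)*(4 + 8) = 54*12 = 648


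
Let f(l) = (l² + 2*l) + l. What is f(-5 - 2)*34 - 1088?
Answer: -136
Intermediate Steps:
f(l) = l² + 3*l
f(-5 - 2)*34 - 1088 = ((-5 - 2)*(3 + (-5 - 2)))*34 - 1088 = -7*(3 - 7)*34 - 1088 = -7*(-4)*34 - 1088 = 28*34 - 1088 = 952 - 1088 = -136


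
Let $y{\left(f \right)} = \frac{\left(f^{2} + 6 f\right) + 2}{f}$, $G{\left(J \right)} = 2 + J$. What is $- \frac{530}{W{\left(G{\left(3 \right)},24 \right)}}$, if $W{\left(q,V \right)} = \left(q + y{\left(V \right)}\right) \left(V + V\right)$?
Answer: $- \frac{265}{842} \approx -0.31473$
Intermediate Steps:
$y{\left(f \right)} = \frac{2 + f^{2} + 6 f}{f}$
$W{\left(q,V \right)} = 2 V \left(6 + V + q + \frac{2}{V}\right)$ ($W{\left(q,V \right)} = \left(q + \left(6 + V + \frac{2}{V}\right)\right) \left(V + V\right) = \left(6 + V + q + \frac{2}{V}\right) 2 V = 2 V \left(6 + V + q + \frac{2}{V}\right)$)
$- \frac{530}{W{\left(G{\left(3 \right)},24 \right)}} = - \frac{530}{4 + 2 \cdot 24 \left(2 + 3\right) + 2 \cdot 24 \left(6 + 24\right)} = - \frac{530}{4 + 2 \cdot 24 \cdot 5 + 2 \cdot 24 \cdot 30} = - \frac{530}{4 + 240 + 1440} = - \frac{530}{1684} = \left(-530\right) \frac{1}{1684} = - \frac{265}{842}$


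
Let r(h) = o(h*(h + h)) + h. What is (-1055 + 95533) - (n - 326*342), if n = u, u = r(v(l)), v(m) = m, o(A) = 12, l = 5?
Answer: 205953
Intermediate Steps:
r(h) = 12 + h
u = 17 (u = 12 + 5 = 17)
n = 17
(-1055 + 95533) - (n - 326*342) = (-1055 + 95533) - (17 - 326*342) = 94478 - (17 - 111492) = 94478 - 1*(-111475) = 94478 + 111475 = 205953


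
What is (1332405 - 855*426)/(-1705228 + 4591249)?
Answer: 107575/320669 ≈ 0.33547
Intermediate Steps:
(1332405 - 855*426)/(-1705228 + 4591249) = (1332405 - 364230)/2886021 = 968175*(1/2886021) = 107575/320669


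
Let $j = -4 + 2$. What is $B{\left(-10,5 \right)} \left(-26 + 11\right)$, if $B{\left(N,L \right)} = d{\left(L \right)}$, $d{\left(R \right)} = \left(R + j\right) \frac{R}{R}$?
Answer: $-45$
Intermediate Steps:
$j = -2$
$d{\left(R \right)} = -2 + R$ ($d{\left(R \right)} = \left(R - 2\right) \frac{R}{R} = \left(-2 + R\right) 1 = -2 + R$)
$B{\left(N,L \right)} = -2 + L$
$B{\left(-10,5 \right)} \left(-26 + 11\right) = \left(-2 + 5\right) \left(-26 + 11\right) = 3 \left(-15\right) = -45$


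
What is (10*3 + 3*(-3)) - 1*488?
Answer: -467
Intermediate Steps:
(10*3 + 3*(-3)) - 1*488 = (30 - 9) - 488 = 21 - 488 = -467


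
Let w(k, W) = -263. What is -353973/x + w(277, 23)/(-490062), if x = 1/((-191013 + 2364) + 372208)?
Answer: -31841744100083971/490062 ≈ -6.4975e+10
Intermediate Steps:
x = 1/183559 (x = 1/(-188649 + 372208) = 1/183559 ≈ 5.4478e-6)
-353973/x + w(277, 23)/(-490062) = -353973/1/183559 - 263/(-490062) = -353973*183559 - 263*(-1/490062) = -64974929907 + 263/490062 = -31841744100083971/490062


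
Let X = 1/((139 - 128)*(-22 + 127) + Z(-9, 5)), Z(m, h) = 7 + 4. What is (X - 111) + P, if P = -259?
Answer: -431419/1166 ≈ -370.00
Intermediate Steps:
Z(m, h) = 11
X = 1/1166 (X = 1/((139 - 128)*(-22 + 127) + 11) = 1/(11*105 + 11) = 1/(1155 + 11) = 1/1166 ≈ 0.00085763)
(X - 111) + P = (1/1166 - 111) - 259 = -129425/1166 - 259 = -431419/1166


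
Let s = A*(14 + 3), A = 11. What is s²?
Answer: 34969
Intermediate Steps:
s = 187 (s = 11*(14 + 3) = 11*17 = 187)
s² = 187² = 34969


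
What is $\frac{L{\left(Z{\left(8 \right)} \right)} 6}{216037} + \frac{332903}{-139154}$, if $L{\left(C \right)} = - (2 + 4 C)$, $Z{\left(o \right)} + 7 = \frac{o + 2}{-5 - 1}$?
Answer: $- \frac{71892091227}{30062412698} \approx -2.3914$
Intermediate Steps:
$Z{\left(o \right)} = - \frac{22}{3} - \frac{o}{6}$ ($Z{\left(o \right)} = -7 + \frac{o + 2}{-5 - 1} = -7 + \frac{2 + o}{-6} = -7 + \left(2 + o\right) \left(- \frac{1}{6}\right) = -7 - \left(\frac{1}{3} + \frac{o}{6}\right) = - \frac{22}{3} - \frac{o}{6}$)
$L{\left(C \right)} = -2 - 4 C$
$\frac{L{\left(Z{\left(8 \right)} \right)} 6}{216037} + \frac{332903}{-139154} = \frac{\left(-2 - 4 \left(- \frac{22}{3} - \frac{4}{3}\right)\right) 6}{216037} + \frac{332903}{-139154} = \left(-2 - 4 \left(- \frac{22}{3} - \frac{4}{3}\right)\right) 6 \cdot \frac{1}{216037} + 332903 \left(- \frac{1}{139154}\right) = \left(-2 - - \frac{104}{3}\right) 6 \cdot \frac{1}{216037} - \frac{332903}{139154} = \left(-2 + \frac{104}{3}\right) 6 \cdot \frac{1}{216037} - \frac{332903}{139154} = \frac{98}{3} \cdot 6 \cdot \frac{1}{216037} - \frac{332903}{139154} = 196 \cdot \frac{1}{216037} - \frac{332903}{139154} = \frac{196}{216037} - \frac{332903}{139154} = - \frac{71892091227}{30062412698}$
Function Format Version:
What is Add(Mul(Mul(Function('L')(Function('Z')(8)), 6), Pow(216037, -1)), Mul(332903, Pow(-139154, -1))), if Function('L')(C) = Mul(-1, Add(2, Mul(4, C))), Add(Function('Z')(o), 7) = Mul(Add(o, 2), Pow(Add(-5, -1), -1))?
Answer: Rational(-71892091227, 30062412698) ≈ -2.3914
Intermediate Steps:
Function('Z')(o) = Add(Rational(-22, 3), Mul(Rational(-1, 6), o)) (Function('Z')(o) = Add(-7, Mul(Add(o, 2), Pow(Add(-5, -1), -1))) = Add(-7, Mul(Add(2, o), Pow(-6, -1))) = Add(-7, Mul(Add(2, o), Rational(-1, 6))) = Add(-7, Add(Rational(-1, 3), Mul(Rational(-1, 6), o))) = Add(Rational(-22, 3), Mul(Rational(-1, 6), o)))
Function('L')(C) = Add(-2, Mul(-4, C))
Add(Mul(Mul(Function('L')(Function('Z')(8)), 6), Pow(216037, -1)), Mul(332903, Pow(-139154, -1))) = Add(Mul(Mul(Add(-2, Mul(-4, Add(Rational(-22, 3), Mul(Rational(-1, 6), 8)))), 6), Pow(216037, -1)), Mul(332903, Pow(-139154, -1))) = Add(Mul(Mul(Add(-2, Mul(-4, Add(Rational(-22, 3), Rational(-4, 3)))), 6), Rational(1, 216037)), Mul(332903, Rational(-1, 139154))) = Add(Mul(Mul(Add(-2, Mul(-4, Rational(-26, 3))), 6), Rational(1, 216037)), Rational(-332903, 139154)) = Add(Mul(Mul(Add(-2, Rational(104, 3)), 6), Rational(1, 216037)), Rational(-332903, 139154)) = Add(Mul(Mul(Rational(98, 3), 6), Rational(1, 216037)), Rational(-332903, 139154)) = Add(Mul(196, Rational(1, 216037)), Rational(-332903, 139154)) = Add(Rational(196, 216037), Rational(-332903, 139154)) = Rational(-71892091227, 30062412698)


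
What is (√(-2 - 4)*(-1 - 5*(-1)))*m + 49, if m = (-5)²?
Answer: 49 + 100*I*√6 ≈ 49.0 + 244.95*I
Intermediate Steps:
m = 25
(√(-2 - 4)*(-1 - 5*(-1)))*m + 49 = (√(-2 - 4)*(-1 - 5*(-1)))*25 + 49 = (√(-6)*(-1 + 5))*25 + 49 = ((I*√6)*4)*25 + 49 = (4*I*√6)*25 + 49 = 100*I*√6 + 49 = 49 + 100*I*√6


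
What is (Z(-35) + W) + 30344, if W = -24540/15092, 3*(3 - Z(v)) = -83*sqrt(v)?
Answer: 114493096/3773 + 83*I*sqrt(35)/3 ≈ 30345.0 + 163.68*I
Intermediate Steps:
Z(v) = 3 + 83*sqrt(v)/3 (Z(v) = 3 - (-83)*sqrt(v)/3 = 3 + 83*sqrt(v)/3)
W = -6135/3773 (W = -24540*1/15092 = -6135/3773 ≈ -1.6260)
(Z(-35) + W) + 30344 = ((3 + 83*sqrt(-35)/3) - 6135/3773) + 30344 = ((3 + 83*(I*sqrt(35))/3) - 6135/3773) + 30344 = ((3 + 83*I*sqrt(35)/3) - 6135/3773) + 30344 = (5184/3773 + 83*I*sqrt(35)/3) + 30344 = 114493096/3773 + 83*I*sqrt(35)/3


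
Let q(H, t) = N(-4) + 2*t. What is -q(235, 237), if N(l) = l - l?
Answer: -474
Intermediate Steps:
N(l) = 0
q(H, t) = 2*t (q(H, t) = 0 + 2*t = 2*t)
-q(235, 237) = -2*237 = -1*474 = -474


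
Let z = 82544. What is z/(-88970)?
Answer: -5896/6355 ≈ -0.92777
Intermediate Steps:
z/(-88970) = 82544/(-88970) = 82544*(-1/88970) = -5896/6355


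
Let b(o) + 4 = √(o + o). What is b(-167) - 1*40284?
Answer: -40288 + I*√334 ≈ -40288.0 + 18.276*I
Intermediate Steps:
b(o) = -4 + √2*√o (b(o) = -4 + √(o + o) = -4 + √(2*o) = -4 + √2*√o)
b(-167) - 1*40284 = (-4 + √2*√(-167)) - 1*40284 = (-4 + √2*(I*√167)) - 40284 = (-4 + I*√334) - 40284 = -40288 + I*√334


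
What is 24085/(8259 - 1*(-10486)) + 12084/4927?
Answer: 69036275/18471323 ≈ 3.7375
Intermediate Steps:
24085/(8259 - 1*(-10486)) + 12084/4927 = 24085/(8259 + 10486) + 12084*(1/4927) = 24085/18745 + 12084/4927 = 24085*(1/18745) + 12084/4927 = 4817/3749 + 12084/4927 = 69036275/18471323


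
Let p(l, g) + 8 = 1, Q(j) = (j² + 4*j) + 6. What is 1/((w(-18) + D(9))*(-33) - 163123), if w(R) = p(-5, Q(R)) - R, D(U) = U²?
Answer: -1/166159 ≈ -6.0183e-6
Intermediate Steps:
Q(j) = 6 + j² + 4*j
p(l, g) = -7 (p(l, g) = -8 + 1 = -7)
w(R) = -7 - R
1/((w(-18) + D(9))*(-33) - 163123) = 1/(((-7 - 1*(-18)) + 9²)*(-33) - 163123) = 1/(((-7 + 18) + 81)*(-33) - 163123) = 1/((11 + 81)*(-33) - 163123) = 1/(92*(-33) - 163123) = 1/(-3036 - 163123) = 1/(-166159) = -1/166159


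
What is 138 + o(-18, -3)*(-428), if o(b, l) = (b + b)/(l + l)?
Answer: -2430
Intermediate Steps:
o(b, l) = b/l (o(b, l) = (2*b)/((2*l)) = (2*b)*(1/(2*l)) = b/l)
138 + o(-18, -3)*(-428) = 138 - 18/(-3)*(-428) = 138 - 18*(-⅓)*(-428) = 138 + 6*(-428) = 138 - 2568 = -2430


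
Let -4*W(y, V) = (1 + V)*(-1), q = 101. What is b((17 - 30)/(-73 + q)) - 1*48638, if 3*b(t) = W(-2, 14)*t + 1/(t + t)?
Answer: -212454887/4368 ≈ -48639.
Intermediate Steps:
W(y, V) = ¼ + V/4 (W(y, V) = -(1 + V)*(-1)/4 = -(-1 - V)/4 = ¼ + V/4)
b(t) = 1/(6*t) + 5*t/4 (b(t) = ((¼ + (¼)*14)*t + 1/(t + t))/3 = ((¼ + 7/2)*t + 1/(2*t))/3 = (15*t/4 + 1/(2*t))/3 = (1/(2*t) + 15*t/4)/3 = 1/(6*t) + 5*t/4)
b((17 - 30)/(-73 + q)) - 1*48638 = (2 + 15*((17 - 30)/(-73 + 101))²)/(12*(((17 - 30)/(-73 + 101)))) - 1*48638 = (2 + 15*(-13/28)²)/(12*((-13/28))) - 48638 = (2 + 15*(-13*1/28)²)/(12*((-13*1/28))) - 48638 = (2 + 15*(-13/28)²)/(12*(-13/28)) - 48638 = (1/12)*(-28/13)*(2 + 15*(169/784)) - 48638 = (1/12)*(-28/13)*(2 + 2535/784) - 48638 = (1/12)*(-28/13)*(4103/784) - 48638 = -4103/4368 - 48638 = -212454887/4368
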